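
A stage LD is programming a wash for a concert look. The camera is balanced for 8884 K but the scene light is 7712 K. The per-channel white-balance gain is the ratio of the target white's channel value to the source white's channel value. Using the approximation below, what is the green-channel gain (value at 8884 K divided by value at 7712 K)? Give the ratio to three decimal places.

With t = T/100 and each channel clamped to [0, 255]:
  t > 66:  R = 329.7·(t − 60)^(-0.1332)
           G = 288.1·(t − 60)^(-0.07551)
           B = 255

0.961

At 7712 K (t = 77.12):
  G = 288.1·(77.12 − 60)^(-0.07551) = 288.1·17.12^(-0.07551) = 288.1·0.80697 = 232.488.
At 8884 K (t = 88.84):
  G = 288.1·(88.84 − 60)^(-0.07551) = 288.1·28.84^(-0.07551) = 288.1·0.77581 = 223.511.
Gain = 223.511 / 232.488 = 0.9614 → 0.961.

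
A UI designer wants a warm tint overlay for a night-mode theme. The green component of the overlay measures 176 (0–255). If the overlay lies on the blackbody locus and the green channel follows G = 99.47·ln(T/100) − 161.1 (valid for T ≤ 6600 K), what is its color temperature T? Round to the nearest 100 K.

3000 K

ln t = (176 + 161.1) / 99.47 = 3.3890.
t = e^3.3890 = 29.635.
T = 100·t = 2964 K → 3000 K to the nearest 100 K.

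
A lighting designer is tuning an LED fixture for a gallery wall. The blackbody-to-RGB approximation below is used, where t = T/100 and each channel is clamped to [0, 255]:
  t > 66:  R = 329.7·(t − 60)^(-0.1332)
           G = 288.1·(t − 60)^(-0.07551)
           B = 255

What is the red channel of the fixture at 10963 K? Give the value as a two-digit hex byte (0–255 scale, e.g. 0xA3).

0xC4

t = 10963/100 = 109.63; the t > 66 branch applies.
R = 329.7·(109.63 − 60)^(-0.1332) = 329.7·49.63^(-0.1332) = 329.7·0.59447 = 195.995.
Rounded: 196; in hex, 0xC4.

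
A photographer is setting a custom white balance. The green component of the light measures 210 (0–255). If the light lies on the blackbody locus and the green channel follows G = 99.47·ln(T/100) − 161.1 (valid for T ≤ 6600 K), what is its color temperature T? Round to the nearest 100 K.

4200 K

ln t = (210 + 161.1) / 99.47 = 3.7308.
t = e^3.7308 = 41.711.
T = 100·t = 4171 K → 4200 K to the nearest 100 K.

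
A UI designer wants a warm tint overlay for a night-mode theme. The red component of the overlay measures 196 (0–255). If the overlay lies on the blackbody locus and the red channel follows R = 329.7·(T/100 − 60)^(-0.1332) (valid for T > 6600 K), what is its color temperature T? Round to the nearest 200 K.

11000 K

(t − 60)^(-0.1332) = 196/329.7 = 0.59448.
t − 60 = 0.59448^(1/-0.1332) = 0.59448^(-7.508) = 49.621, so t = 109.621.
T = 100·t = 10962 K → 11000 K to the nearest 200 K.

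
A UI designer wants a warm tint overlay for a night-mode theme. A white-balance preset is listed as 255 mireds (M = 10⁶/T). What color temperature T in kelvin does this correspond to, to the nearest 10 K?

3920 K

T = 10⁶ / 255 = 3921.57 K → 3920 K.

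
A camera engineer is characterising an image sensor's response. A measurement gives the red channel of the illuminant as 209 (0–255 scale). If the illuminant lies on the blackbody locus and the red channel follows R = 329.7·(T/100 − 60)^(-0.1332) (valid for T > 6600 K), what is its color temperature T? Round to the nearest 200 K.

9000 K

(t − 60)^(-0.1332) = 209/329.7 = 0.63391.
t − 60 = 0.63391^(1/-0.1332) = 0.63391^(-7.508) = 30.639, so t = 90.639.
T = 100·t = 9064 K → 9000 K to the nearest 200 K.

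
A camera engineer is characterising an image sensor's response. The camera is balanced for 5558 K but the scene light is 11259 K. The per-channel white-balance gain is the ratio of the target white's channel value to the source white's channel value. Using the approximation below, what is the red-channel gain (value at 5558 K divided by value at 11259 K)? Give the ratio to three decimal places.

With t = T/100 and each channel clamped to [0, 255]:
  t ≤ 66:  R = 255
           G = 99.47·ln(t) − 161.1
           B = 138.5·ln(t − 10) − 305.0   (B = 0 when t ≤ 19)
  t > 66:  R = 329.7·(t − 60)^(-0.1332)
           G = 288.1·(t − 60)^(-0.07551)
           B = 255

1.311

At 11259 K (t = 112.59):
  R = 329.7·(112.59 − 60)^(-0.1332) = 329.7·52.59^(-0.1332) = 329.7·0.58990 = 194.489.
At 5558 K (t = 55.58):
  R = 255 by definition for t ≤ 66.
Gain = 255.000 / 194.489 = 1.3111 → 1.311.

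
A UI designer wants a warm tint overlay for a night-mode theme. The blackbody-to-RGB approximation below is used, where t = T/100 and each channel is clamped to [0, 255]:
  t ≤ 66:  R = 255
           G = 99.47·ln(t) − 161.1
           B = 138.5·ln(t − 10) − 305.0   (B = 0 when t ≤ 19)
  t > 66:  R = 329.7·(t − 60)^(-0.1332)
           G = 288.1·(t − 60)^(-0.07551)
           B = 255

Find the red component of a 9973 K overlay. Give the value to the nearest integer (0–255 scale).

202

t = 9973/100 = 99.73; the t > 66 branch applies.
R = 329.7·(99.73 − 60)^(-0.1332) = 329.7·39.73^(-0.1332) = 329.7·0.61235 = 201.891.
Rounded: 202.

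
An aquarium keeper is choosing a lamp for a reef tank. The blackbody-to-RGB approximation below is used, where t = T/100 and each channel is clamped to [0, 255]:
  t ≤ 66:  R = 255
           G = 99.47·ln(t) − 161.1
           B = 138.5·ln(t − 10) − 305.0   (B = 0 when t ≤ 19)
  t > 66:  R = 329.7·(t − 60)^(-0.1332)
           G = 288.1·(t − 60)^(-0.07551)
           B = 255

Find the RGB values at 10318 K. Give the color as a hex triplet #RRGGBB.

#C8D9FF

t = 10318/100 = 103.18; the t > 66 branch applies.
R = 329.7·(103.18 − 60)^(-0.1332) = 329.7·43.18^(-0.1332) = 329.7·0.60559 = 199.664.
G = 288.1·(103.18 − 60)^(-0.07551) = 288.1·43.18^(-0.07551) = 288.1·0.75252 = 216.802.
B = 255 by definition for t > 66.
Rounded: (200, 217, 255).
In hex: #C8D9FF.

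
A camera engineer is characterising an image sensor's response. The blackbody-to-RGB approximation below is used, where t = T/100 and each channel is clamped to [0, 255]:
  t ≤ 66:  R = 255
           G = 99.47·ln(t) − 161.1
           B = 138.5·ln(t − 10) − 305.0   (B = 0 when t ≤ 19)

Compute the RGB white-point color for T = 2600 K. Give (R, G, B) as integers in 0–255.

(255, 163, 79)

t = 2600/100 = 26; the t ≤ 66 branch applies.
R = 255 by definition for t ≤ 66.
G = 99.47·ln 26 − 161.1 = 99.47·3.2581 − 161.1 = 162.983.
B = 138.5·ln(26 − 10) − 305.0 = 138.5·ln 16 − 305.0 = 138.5·2.7726 − 305.0 = 79.004.
Rounded: (255, 163, 79).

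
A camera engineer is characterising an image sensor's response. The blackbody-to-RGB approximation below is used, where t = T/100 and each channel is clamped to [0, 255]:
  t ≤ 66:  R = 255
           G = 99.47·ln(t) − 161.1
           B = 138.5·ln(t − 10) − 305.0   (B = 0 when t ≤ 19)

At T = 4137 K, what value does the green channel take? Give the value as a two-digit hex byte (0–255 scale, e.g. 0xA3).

0xD1

t = 4137/100 = 41.37; the t ≤ 66 branch applies.
G = 99.47·ln 41.37 − 161.1 = 99.47·3.7226 − 161.1 = 209.183.
Rounded: 209; in hex, 0xD1.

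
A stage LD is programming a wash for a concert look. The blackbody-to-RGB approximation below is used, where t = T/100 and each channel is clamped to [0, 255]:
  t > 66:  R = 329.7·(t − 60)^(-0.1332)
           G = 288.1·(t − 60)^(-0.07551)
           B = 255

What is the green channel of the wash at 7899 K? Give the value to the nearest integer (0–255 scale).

t = 7899/100 = 78.99; the t > 66 branch applies.
G = 288.1·(78.99 − 60)^(-0.07551) = 288.1·18.99^(-0.07551) = 288.1·0.80068 = 230.676.
Rounded: 231.

231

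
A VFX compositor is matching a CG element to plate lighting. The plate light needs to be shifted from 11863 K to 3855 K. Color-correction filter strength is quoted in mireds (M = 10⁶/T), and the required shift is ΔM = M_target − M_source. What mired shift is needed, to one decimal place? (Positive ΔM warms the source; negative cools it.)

M_source = 10⁶/11863 = 84.296; M_target = 10⁶/3855 = 259.403.
ΔM = 259.403 − 84.296 = 175.108 → +175.1 mireds, a warming shift.

+175.1 mireds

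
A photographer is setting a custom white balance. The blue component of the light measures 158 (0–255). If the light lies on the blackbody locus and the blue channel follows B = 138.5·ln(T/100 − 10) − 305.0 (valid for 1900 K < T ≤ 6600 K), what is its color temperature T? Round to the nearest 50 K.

ln(t − 10) = (158 + 305.0) / 138.5 = 3.3430.
t − 10 = e^3.3430 = 28.303, so t = 38.303.
T = 100·t = 3830 K → 3850 K to the nearest 50 K.

3850 K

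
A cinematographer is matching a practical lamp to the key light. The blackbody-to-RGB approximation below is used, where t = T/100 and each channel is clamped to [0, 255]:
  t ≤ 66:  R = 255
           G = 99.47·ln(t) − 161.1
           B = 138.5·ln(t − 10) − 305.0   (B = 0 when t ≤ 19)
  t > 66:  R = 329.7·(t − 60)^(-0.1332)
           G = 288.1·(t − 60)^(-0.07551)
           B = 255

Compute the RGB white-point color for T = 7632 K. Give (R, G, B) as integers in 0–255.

t = 7632/100 = 76.32; the t > 66 branch applies.
R = 329.7·(76.32 − 60)^(-0.1332) = 329.7·16.32^(-0.1332) = 329.7·0.68939 = 227.292.
G = 288.1·(76.32 − 60)^(-0.07551) = 288.1·16.32^(-0.07551) = 288.1·0.80989 = 233.330.
B = 255 by definition for t > 66.
Rounded: (227, 233, 255).

(227, 233, 255)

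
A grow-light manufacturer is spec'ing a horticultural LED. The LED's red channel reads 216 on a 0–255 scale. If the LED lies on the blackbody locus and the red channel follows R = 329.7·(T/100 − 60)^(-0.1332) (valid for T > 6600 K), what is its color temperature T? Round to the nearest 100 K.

8400 K

(t − 60)^(-0.1332) = 216/329.7 = 0.65514.
t − 60 = 0.65514^(1/-0.1332) = 0.65514^(-7.508) = 23.926, so t = 83.926.
T = 100·t = 8393 K → 8400 K to the nearest 100 K.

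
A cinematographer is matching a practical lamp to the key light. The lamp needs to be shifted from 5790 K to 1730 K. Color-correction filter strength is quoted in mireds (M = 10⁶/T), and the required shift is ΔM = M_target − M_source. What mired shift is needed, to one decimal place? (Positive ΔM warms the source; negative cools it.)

+405.3 mireds

M_source = 10⁶/5790 = 172.712; M_target = 10⁶/1730 = 578.035.
ΔM = 578.035 − 172.712 = 405.323 → +405.3 mireds, a warming shift.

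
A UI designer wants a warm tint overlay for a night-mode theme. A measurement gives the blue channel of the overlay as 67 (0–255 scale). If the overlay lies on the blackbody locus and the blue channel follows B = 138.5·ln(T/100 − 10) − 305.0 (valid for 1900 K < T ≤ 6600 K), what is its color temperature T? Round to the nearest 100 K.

ln(t − 10) = (67 + 305.0) / 138.5 = 2.6859.
t − 10 = e^2.6859 = 14.672, so t = 24.672.
T = 100·t = 2467 K → 2500 K to the nearest 100 K.

2500 K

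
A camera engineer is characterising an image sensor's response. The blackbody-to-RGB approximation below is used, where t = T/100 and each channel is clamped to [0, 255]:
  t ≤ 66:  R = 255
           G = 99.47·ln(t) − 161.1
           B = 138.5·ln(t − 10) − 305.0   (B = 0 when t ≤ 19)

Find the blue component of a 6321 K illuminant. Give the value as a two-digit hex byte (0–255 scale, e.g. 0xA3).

0xF5

t = 6321/100 = 63.21; the t ≤ 66 branch applies.
B = 138.5·ln(63.21 − 10) − 305.0 = 138.5·ln 53.21 − 305.0 = 138.5·3.9742 − 305.0 = 245.433.
Rounded: 245; in hex, 0xF5.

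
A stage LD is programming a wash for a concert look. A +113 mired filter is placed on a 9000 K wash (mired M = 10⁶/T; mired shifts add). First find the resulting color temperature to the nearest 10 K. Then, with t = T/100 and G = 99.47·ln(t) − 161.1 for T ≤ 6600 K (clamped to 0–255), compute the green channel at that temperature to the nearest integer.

217

M_in = 10⁶/9000 = 111.11; M_out = 111.11 + (+113) = 224.11.
T_out = 10⁶/224.11 = 4462.1 K → 4460 K; t = 44.6.
G = 99.47·ln 44.6 − 161.1 = 99.47·3.7977 − 161.1 = 216.661.
Rounded: 217.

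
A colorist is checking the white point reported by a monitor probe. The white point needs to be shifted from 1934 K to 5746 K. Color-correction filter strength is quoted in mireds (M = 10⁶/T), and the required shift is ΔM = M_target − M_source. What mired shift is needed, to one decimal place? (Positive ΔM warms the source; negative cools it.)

M_source = 10⁶/1934 = 517.063; M_target = 10⁶/5746 = 174.034.
ΔM = 174.034 − 517.063 = -343.029 → -343.0 mireds, a cooling shift.

-343.0 mireds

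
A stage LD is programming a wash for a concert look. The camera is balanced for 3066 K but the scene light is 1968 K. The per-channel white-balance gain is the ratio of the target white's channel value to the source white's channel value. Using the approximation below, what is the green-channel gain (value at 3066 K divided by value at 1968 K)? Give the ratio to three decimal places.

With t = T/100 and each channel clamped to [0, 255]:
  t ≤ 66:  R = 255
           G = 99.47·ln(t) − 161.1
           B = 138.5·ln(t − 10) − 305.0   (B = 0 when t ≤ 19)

1.326

At 1968 K (t = 19.68):
  G = 99.47·ln 19.68 − 161.1 = 99.47·2.9796 − 161.1 = 135.281.
At 3066 K (t = 30.66):
  G = 99.47·ln 30.66 − 161.1 = 99.47·3.4230 − 161.1 = 179.382.
Gain = 179.382 / 135.281 = 1.3260 → 1.326.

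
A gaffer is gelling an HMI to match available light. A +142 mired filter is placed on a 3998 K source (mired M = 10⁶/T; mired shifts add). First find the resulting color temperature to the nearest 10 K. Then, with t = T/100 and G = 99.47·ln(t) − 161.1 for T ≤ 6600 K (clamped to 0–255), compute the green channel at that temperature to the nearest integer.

M_in = 10⁶/3998 = 250.13; M_out = 250.13 + (+142) = 392.13.
T_out = 10⁶/392.13 = 2550.2 K → 2550 K; t = 25.5.
G = 99.47·ln 25.5 − 161.1 = 99.47·3.2387 − 161.1 = 161.051.
Rounded: 161.

161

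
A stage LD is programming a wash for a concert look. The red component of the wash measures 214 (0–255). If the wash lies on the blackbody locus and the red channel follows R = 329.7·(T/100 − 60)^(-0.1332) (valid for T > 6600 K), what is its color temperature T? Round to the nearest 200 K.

8600 K

(t − 60)^(-0.1332) = 214/329.7 = 0.64907.
t − 60 = 0.64907^(1/-0.1332) = 0.64907^(-7.508) = 25.657, so t = 85.657.
T = 100·t = 8566 K → 8600 K to the nearest 200 K.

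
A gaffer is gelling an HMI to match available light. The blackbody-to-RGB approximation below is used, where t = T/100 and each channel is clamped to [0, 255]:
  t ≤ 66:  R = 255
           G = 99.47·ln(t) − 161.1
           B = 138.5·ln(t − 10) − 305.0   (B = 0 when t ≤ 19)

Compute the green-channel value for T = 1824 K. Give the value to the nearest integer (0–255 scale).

t = 1824/100 = 18.24; the t ≤ 66 branch applies.
G = 99.47·ln 18.24 − 161.1 = 99.47·2.9036 − 161.1 = 127.723.
Rounded: 128.

128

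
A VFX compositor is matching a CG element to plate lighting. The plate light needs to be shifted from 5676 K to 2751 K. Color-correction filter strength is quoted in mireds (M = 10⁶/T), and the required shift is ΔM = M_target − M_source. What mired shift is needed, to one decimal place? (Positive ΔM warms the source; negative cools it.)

+187.3 mireds

M_source = 10⁶/5676 = 176.180; M_target = 10⁶/2751 = 363.504.
ΔM = 363.504 − 176.180 = 187.324 → +187.3 mireds, a warming shift.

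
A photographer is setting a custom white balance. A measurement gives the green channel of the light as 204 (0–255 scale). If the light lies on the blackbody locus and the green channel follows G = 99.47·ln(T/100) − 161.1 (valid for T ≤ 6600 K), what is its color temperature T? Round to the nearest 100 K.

ln t = (204 + 161.1) / 99.47 = 3.6705.
t = e^3.6705 = 39.270.
T = 100·t = 3927 K → 3900 K to the nearest 100 K.

3900 K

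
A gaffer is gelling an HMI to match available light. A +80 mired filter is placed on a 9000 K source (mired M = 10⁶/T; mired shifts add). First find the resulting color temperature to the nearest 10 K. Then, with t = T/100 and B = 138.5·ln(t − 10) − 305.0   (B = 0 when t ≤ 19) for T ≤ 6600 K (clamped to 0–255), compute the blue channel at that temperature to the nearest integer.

M_in = 10⁶/9000 = 111.11; M_out = 111.11 + (+80) = 191.11.
T_out = 10⁶/191.11 = 5232.6 K → 5230 K; t = 52.3.
B = 138.5·ln(52.3 − 10) − 305.0 = 138.5·ln 42.3 − 305.0 = 138.5·3.7448 − 305.0 = 213.653.
Rounded: 214.

214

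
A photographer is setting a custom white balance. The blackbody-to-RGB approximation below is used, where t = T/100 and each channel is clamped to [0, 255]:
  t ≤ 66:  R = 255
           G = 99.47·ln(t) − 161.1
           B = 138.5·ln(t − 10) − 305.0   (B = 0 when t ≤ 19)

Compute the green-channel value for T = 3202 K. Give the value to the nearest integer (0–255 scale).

t = 3202/100 = 32.02; the t ≤ 66 branch applies.
G = 99.47·ln 32.02 − 161.1 = 99.47·3.4664 − 161.1 = 183.699.
Rounded: 184.

184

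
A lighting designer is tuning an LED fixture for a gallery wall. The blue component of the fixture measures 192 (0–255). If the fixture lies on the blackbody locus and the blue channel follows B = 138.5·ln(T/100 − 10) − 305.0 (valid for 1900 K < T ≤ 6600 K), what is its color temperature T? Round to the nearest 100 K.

4600 K

ln(t − 10) = (192 + 305.0) / 138.5 = 3.5884.
t − 10 = e^3.5884 = 36.178, so t = 46.178.
T = 100·t = 4618 K → 4600 K to the nearest 100 K.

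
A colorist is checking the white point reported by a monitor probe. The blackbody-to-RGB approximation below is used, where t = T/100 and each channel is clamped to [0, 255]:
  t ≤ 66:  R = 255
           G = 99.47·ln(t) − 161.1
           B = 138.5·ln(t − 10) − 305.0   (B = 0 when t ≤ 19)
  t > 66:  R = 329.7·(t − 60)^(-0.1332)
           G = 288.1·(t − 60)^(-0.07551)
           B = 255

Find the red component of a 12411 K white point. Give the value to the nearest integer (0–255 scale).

t = 12411/100 = 124.11; the t > 66 branch applies.
R = 329.7·(124.11 − 60)^(-0.1332) = 329.7·64.11^(-0.1332) = 329.7·0.57454 = 189.425.
Rounded: 189.

189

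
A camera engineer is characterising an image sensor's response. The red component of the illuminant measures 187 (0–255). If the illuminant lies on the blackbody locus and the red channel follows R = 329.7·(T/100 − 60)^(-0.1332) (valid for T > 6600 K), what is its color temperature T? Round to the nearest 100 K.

13100 K

(t − 60)^(-0.1332) = 187/329.7 = 0.56718.
t − 60 = 0.56718^(1/-0.1332) = 0.56718^(-7.508) = 70.620, so t = 130.620.
T = 100·t = 13062 K → 13100 K to the nearest 100 K.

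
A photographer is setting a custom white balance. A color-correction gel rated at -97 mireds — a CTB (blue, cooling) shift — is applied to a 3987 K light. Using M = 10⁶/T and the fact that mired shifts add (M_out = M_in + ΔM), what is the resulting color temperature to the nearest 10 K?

6500 K

M_in = 10⁶/3987 = 250.82 mireds.
M_out = 250.82 + (-97) = 153.82 mireds.
T_out = 10⁶/153.82 = 6501.3 K → 6500 K.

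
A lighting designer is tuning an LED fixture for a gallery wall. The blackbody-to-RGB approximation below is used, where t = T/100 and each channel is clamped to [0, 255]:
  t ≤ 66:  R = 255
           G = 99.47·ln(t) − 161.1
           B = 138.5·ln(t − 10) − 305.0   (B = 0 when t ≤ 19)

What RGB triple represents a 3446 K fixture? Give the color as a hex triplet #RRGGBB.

#FFBF8A

t = 3446/100 = 34.46; the t ≤ 66 branch applies.
R = 255 by definition for t ≤ 66.
G = 99.47·ln 34.46 − 161.1 = 99.47·3.5398 − 161.1 = 191.004.
B = 138.5·ln(34.46 − 10) − 305.0 = 138.5·ln 24.46 − 305.0 = 138.5·3.1970 − 305.0 = 137.790.
Rounded: (255, 191, 138).
In hex: #FFBF8A.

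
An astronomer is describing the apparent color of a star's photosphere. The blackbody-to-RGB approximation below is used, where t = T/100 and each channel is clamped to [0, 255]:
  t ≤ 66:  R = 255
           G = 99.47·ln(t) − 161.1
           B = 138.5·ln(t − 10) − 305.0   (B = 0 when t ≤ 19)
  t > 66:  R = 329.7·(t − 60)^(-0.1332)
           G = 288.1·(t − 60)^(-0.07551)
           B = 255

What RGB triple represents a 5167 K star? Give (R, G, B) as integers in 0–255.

(255, 231, 212)

t = 5167/100 = 51.67; the t ≤ 66 branch applies.
R = 255 by definition for t ≤ 66.
G = 99.47·ln 51.67 − 161.1 = 99.47·3.9449 − 161.1 = 231.297.
B = 138.5·ln(51.67 − 10) − 305.0 = 138.5·ln 41.67 − 305.0 = 138.5·3.7298 − 305.0 = 211.575.
Rounded: (255, 231, 212).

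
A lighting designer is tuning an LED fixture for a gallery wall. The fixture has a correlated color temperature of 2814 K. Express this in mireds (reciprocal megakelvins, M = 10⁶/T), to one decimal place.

M = 10⁶ / 2814 = 355.366 → 355.4 mireds.

355.4 mireds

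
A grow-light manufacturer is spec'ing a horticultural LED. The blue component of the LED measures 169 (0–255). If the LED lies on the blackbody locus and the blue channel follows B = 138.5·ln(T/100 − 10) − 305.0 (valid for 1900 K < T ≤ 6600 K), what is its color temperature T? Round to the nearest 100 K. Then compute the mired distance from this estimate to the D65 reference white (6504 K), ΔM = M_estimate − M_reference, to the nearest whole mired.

+90 mireds

ln(t − 10) = (169 + 305.0) / 138.5 = 3.4224.
t − 10 = e^3.4224 = 30.642, so t = 40.642.
T = 100·t = 4064 K → 4100 K to the nearest 100 K.
M_estimate = 10⁶/4100 = 243.90; M_reference = 10⁶/6504 = 153.75.
ΔM = 243.90 − 153.75 = 90.15 → +90 mireds.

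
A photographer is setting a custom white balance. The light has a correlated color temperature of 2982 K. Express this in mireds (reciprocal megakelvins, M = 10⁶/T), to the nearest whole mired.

M = 10⁶ / 2982 = 335.345 → 335 mireds.

335 mireds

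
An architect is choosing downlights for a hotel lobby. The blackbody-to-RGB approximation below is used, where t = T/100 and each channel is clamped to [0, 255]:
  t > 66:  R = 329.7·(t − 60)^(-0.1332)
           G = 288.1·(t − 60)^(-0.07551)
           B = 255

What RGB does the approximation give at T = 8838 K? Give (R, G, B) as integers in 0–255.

t = 8838/100 = 88.38; the t > 66 branch applies.
R = 329.7·(88.38 − 60)^(-0.1332) = 329.7·28.38^(-0.1332) = 329.7·0.64041 = 211.143.
G = 288.1·(88.38 − 60)^(-0.07551) = 288.1·28.38^(-0.07551) = 288.1·0.77675 = 223.783.
B = 255 by definition for t > 66.
Rounded: (211, 224, 255).

(211, 224, 255)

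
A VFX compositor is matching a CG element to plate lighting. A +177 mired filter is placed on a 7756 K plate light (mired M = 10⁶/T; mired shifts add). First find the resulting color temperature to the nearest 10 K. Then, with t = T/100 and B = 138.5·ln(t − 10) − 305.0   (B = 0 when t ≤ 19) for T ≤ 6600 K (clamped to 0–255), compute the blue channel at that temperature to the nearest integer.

127

M_in = 10⁶/7756 = 128.93; M_out = 128.93 + (+177) = 305.93.
T_out = 10⁶/305.93 = 3268.7 K → 3270 K; t = 32.7.
B = 138.5·ln(32.7 − 10) − 305.0 = 138.5·ln 22.7 − 305.0 = 138.5·3.1224 − 305.0 = 127.448.
Rounded: 127.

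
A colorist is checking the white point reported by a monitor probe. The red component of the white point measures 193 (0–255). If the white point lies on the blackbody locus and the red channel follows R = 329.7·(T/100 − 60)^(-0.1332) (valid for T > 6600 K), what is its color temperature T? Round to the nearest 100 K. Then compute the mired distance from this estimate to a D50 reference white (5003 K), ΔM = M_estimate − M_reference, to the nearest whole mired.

-114 mireds

(t − 60)^(-0.1332) = 193/329.7 = 0.58538.
t − 60 = 0.58538^(1/-0.1332) = 0.58538^(-7.508) = 55.713, so t = 115.713.
T = 100·t = 11571 K → 11600 K to the nearest 100 K.
M_estimate = 10⁶/11600 = 86.21; M_reference = 10⁶/5003 = 199.88.
ΔM = 86.21 − 199.88 = -113.67 → -114 mireds.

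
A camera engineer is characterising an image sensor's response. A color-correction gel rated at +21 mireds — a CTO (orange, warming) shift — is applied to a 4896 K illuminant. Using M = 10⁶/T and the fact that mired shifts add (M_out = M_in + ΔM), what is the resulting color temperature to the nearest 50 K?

4450 K

M_in = 10⁶/4896 = 204.25 mireds.
M_out = 204.25 + (+21) = 225.25 mireds.
T_out = 10⁶/225.25 = 4439.5 K → 4450 K.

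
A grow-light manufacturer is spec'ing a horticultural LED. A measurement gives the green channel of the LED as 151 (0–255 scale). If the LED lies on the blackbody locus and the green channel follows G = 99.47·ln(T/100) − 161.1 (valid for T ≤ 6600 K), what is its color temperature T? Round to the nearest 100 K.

2300 K

ln t = (151 + 161.1) / 99.47 = 3.1376.
t = e^3.1376 = 23.049.
T = 100·t = 2305 K → 2300 K to the nearest 100 K.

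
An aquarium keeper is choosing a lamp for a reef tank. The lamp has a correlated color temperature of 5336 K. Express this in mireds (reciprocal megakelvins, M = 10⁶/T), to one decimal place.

M = 10⁶ / 5336 = 187.406 → 187.4 mireds.

187.4 mireds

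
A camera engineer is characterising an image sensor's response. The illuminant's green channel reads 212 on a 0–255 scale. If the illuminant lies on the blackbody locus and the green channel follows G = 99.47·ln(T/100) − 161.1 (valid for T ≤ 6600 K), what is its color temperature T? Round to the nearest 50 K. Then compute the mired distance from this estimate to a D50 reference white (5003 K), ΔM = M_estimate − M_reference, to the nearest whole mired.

+35 mireds

ln t = (212 + 161.1) / 99.47 = 3.7509.
t = e^3.7509 = 42.559.
T = 100·t = 4256 K → 4250 K to the nearest 50 K.
M_estimate = 10⁶/4250 = 235.29; M_reference = 10⁶/5003 = 199.88.
ΔM = 235.29 − 199.88 = 35.41 → +35 mireds.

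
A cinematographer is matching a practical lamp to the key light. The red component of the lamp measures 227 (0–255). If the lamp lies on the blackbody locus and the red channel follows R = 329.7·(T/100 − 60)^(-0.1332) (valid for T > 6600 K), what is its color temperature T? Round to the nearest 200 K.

7600 K

(t − 60)^(-0.1332) = 227/329.7 = 0.68850.
t − 60 = 0.68850^(1/-0.1332) = 0.68850^(-7.508) = 16.478, so t = 76.478.
T = 100·t = 7648 K → 7600 K to the nearest 200 K.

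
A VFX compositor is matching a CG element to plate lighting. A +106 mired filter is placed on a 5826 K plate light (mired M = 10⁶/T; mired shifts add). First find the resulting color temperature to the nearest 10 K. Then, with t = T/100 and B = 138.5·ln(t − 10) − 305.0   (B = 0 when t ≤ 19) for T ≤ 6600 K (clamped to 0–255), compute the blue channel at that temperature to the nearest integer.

146

M_in = 10⁶/5826 = 171.64; M_out = 171.64 + (+106) = 277.64.
T_out = 10⁶/277.64 = 3601.7 K → 3600 K; t = 36.
B = 138.5·ln(36 − 10) − 305.0 = 138.5·ln 26 − 305.0 = 138.5·3.2581 − 305.0 = 146.246.
Rounded: 146.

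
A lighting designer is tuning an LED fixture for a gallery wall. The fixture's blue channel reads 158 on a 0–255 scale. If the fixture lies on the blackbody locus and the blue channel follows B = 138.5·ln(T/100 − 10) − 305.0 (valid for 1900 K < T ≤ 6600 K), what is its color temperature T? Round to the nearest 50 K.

ln(t − 10) = (158 + 305.0) / 138.5 = 3.3430.
t − 10 = e^3.3430 = 28.303, so t = 38.303.
T = 100·t = 3830 K → 3850 K to the nearest 50 K.

3850 K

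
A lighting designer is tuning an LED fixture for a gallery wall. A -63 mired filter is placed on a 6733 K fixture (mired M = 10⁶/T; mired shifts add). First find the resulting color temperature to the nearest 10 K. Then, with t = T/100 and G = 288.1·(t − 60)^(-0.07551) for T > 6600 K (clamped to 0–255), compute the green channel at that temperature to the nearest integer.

M_in = 10⁶/6733 = 148.52; M_out = 148.52 + (-63) = 85.52.
T_out = 10⁶/85.52 = 11692.9 K → 11690 K; t = 116.9.
G = 288.1·(116.9 − 60)^(-0.07551) = 288.1·56.9^(-0.07551) = 288.1·0.73701 = 212.332.
Rounded: 212.

212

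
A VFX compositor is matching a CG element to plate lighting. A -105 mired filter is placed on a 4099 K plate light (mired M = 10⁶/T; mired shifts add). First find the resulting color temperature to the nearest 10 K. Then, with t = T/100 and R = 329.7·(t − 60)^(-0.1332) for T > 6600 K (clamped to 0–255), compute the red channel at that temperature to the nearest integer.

M_in = 10⁶/4099 = 243.96; M_out = 243.96 + (-105) = 138.96.
T_out = 10⁶/138.96 = 7196.2 K → 7200 K; t = 72.
R = 329.7·(72 − 60)^(-0.1332) = 329.7·12^(-0.1332) = 329.7·0.71821 = 236.795.
Rounded: 237.

237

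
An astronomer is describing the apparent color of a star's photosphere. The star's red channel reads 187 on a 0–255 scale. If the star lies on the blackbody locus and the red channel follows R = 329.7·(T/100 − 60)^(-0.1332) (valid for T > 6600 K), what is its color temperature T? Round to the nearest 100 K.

(t − 60)^(-0.1332) = 187/329.7 = 0.56718.
t − 60 = 0.56718^(1/-0.1332) = 0.56718^(-7.508) = 70.620, so t = 130.620.
T = 100·t = 13062 K → 13100 K to the nearest 100 K.

13100 K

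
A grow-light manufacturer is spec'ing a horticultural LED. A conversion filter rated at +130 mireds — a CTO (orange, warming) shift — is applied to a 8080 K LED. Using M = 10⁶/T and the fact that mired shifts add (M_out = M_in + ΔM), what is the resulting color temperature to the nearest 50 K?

3950 K

M_in = 10⁶/8080 = 123.76 mireds.
M_out = 123.76 + (+130) = 253.76 mireds.
T_out = 10⁶/253.76 = 3940.7 K → 3950 K.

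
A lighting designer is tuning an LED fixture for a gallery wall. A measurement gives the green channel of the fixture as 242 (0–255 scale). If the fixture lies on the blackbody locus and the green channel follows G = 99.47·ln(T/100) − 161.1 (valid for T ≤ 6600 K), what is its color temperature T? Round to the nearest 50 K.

5750 K

ln t = (242 + 161.1) / 99.47 = 4.0525.
t = e^4.0525 = 57.540.
T = 100·t = 5754 K → 5750 K to the nearest 50 K.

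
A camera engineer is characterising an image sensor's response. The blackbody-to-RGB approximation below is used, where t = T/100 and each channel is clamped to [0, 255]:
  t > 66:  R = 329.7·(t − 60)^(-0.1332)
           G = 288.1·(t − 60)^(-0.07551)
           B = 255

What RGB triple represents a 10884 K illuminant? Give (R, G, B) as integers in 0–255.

(196, 215, 255)

t = 10884/100 = 108.84; the t > 66 branch applies.
R = 329.7·(108.84 − 60)^(-0.1332) = 329.7·48.84^(-0.1332) = 329.7·0.59574 = 196.415.
G = 288.1·(108.84 − 60)^(-0.07551) = 288.1·48.84^(-0.07551) = 288.1·0.74556 = 214.795.
B = 255 by definition for t > 66.
Rounded: (196, 215, 255).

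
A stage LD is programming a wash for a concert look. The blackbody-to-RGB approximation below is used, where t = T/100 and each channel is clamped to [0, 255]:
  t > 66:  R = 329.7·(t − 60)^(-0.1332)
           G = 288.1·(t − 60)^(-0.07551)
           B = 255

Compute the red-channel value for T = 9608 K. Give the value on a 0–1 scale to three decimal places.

t = 9608/100 = 96.08; the t > 66 branch applies.
R = 329.7·(96.08 − 60)^(-0.1332) = 329.7·36.08^(-0.1332) = 329.7·0.62026 = 204.499.
On a 0–1 scale: 204.499/255 = 0.8020 → 0.802.

0.802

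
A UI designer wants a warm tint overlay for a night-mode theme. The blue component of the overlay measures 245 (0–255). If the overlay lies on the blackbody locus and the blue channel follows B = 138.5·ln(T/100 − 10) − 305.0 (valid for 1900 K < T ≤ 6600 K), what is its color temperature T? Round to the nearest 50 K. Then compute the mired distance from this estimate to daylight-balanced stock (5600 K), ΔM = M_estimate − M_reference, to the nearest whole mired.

-20 mireds

ln(t − 10) = (245 + 305.0) / 138.5 = 3.9711.
t − 10 = e^3.9711 = 53.044, so t = 63.044.
T = 100·t = 6304 K → 6300 K to the nearest 50 K.
M_estimate = 10⁶/6300 = 158.73; M_reference = 10⁶/5600 = 178.57.
ΔM = 158.73 − 178.57 = -19.84 → -20 mireds.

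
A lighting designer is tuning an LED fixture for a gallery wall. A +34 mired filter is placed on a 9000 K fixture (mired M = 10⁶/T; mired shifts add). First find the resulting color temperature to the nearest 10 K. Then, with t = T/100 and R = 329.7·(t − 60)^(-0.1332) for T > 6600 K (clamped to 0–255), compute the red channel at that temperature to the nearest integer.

246

M_in = 10⁶/9000 = 111.11; M_out = 111.11 + (+34) = 145.11.
T_out = 10⁶/145.11 = 6891.3 K → 6890 K; t = 68.9.
R = 329.7·(68.9 − 60)^(-0.1332) = 329.7·8.9^(-0.1332) = 329.7·0.74738 = 246.411.
Rounded: 246.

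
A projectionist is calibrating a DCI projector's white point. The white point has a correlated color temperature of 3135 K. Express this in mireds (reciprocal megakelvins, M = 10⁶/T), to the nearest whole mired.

M = 10⁶ / 3135 = 318.979 → 319 mireds.

319 mireds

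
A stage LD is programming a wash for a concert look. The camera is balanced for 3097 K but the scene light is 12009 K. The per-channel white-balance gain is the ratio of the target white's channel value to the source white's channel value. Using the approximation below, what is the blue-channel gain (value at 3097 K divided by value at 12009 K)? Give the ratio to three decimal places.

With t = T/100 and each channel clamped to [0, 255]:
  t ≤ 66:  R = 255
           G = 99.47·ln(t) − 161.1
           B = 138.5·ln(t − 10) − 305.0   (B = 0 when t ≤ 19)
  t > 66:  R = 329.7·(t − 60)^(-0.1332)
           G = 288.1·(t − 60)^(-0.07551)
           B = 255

0.457

At 12009 K (t = 120.09):
  B = 255 by definition for t > 66.
At 3097 K (t = 30.97):
  B = 138.5·ln(30.97 − 10) − 305.0 = 138.5·ln 20.97 − 305.0 = 138.5·3.0431 − 305.0 = 116.468.
Gain = 116.468 / 255.000 = 0.4567 → 0.457.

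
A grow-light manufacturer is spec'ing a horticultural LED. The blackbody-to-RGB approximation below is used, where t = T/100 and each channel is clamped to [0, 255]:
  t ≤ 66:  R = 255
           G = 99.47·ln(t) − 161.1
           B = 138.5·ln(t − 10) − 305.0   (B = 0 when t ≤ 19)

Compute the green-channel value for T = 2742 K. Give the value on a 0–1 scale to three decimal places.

t = 2742/100 = 27.42; the t ≤ 66 branch applies.
G = 99.47·ln 27.42 − 161.1 = 99.47·3.3113 − 161.1 = 168.272.
On a 0–1 scale: 168.272/255 = 0.6599 → 0.660.

0.660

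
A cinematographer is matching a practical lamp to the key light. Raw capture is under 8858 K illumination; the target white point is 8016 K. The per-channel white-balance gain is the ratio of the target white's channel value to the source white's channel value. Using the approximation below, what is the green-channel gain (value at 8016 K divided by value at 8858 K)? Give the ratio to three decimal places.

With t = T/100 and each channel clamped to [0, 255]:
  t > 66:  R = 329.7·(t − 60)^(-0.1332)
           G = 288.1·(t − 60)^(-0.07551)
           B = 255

1.027

At 8858 K (t = 88.58):
  G = 288.1·(88.58 − 60)^(-0.07551) = 288.1·28.58^(-0.07551) = 288.1·0.77634 = 223.664.
At 8016 K (t = 80.16):
  G = 288.1·(80.16 − 60)^(-0.07551) = 288.1·20.16^(-0.07551) = 288.1·0.79707 = 229.637.
Gain = 229.637 / 223.664 = 1.0267 → 1.027.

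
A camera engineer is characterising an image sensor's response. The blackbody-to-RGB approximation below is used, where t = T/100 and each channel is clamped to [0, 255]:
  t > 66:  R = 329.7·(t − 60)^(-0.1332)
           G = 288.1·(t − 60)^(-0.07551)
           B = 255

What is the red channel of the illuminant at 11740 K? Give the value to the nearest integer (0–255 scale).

t = 11740/100 = 117.4; the t > 66 branch applies.
R = 329.7·(117.4 − 60)^(-0.1332) = 329.7·57.4^(-0.1332) = 329.7·0.58306 = 192.235.
Rounded: 192.

192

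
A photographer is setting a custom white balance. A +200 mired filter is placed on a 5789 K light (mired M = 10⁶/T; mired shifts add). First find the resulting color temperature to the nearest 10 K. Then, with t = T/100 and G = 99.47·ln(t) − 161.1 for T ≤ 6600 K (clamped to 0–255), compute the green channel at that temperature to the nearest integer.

M_in = 10⁶/5789 = 172.74; M_out = 172.74 + (+200) = 372.74.
T_out = 10⁶/372.74 = 2682.8 K → 2680 K; t = 26.8.
G = 99.47·ln 26.8 − 161.1 = 99.47·3.2884 − 161.1 = 165.997.
Rounded: 166.

166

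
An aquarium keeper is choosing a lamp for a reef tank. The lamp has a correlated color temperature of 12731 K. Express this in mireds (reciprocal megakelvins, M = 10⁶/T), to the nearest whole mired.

M = 10⁶ / 12731 = 78.548 → 79 mireds.

79 mireds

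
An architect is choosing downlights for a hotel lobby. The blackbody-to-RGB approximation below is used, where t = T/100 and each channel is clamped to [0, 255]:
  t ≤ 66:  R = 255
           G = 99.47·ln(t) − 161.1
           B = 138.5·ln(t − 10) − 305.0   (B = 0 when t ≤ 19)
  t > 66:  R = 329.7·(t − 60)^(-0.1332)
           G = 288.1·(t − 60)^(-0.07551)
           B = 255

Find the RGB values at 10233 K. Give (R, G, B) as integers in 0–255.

(200, 217, 255)

t = 10233/100 = 102.33; the t > 66 branch applies.
R = 329.7·(102.33 − 60)^(-0.1332) = 329.7·42.33^(-0.1332) = 329.7·0.60720 = 200.193.
G = 288.1·(102.33 − 60)^(-0.07551) = 288.1·42.33^(-0.07551) = 288.1·0.75365 = 217.128.
B = 255 by definition for t > 66.
Rounded: (200, 217, 255).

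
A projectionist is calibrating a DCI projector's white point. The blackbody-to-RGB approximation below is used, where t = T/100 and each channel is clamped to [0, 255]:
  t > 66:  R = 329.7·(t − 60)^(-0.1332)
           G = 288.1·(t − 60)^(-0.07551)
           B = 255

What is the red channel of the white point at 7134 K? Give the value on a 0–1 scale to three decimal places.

0.936

t = 7134/100 = 71.34; the t > 66 branch applies.
R = 329.7·(71.34 − 60)^(-0.1332) = 329.7·11.34^(-0.1332) = 329.7·0.72364 = 238.586.
On a 0–1 scale: 238.586/255 = 0.9356 → 0.936.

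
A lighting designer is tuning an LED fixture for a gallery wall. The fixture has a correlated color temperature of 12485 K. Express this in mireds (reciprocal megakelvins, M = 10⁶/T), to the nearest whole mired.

80 mireds

M = 10⁶ / 12485 = 80.096 → 80 mireds.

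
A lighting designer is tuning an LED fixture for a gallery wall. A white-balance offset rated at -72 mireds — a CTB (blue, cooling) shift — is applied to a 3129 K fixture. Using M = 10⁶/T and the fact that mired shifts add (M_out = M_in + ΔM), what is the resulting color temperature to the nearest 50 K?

M_in = 10⁶/3129 = 319.59 mireds.
M_out = 319.59 + (-72) = 247.59 mireds.
T_out = 10⁶/247.59 = 4038.9 K → 4050 K.

4050 K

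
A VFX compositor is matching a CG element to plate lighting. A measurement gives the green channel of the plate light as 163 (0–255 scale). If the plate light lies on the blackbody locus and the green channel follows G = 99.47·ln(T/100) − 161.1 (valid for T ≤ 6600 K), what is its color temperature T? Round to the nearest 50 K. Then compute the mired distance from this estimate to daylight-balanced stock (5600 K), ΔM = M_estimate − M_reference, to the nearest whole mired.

+206 mireds

ln t = (163 + 161.1) / 99.47 = 3.2583.
t = e^3.2583 = 26.004.
T = 100·t = 2600 K → 2600 K to the nearest 50 K.
M_estimate = 10⁶/2600 = 384.62; M_reference = 10⁶/5600 = 178.57.
ΔM = 384.62 − 178.57 = 206.04 → +206 mireds.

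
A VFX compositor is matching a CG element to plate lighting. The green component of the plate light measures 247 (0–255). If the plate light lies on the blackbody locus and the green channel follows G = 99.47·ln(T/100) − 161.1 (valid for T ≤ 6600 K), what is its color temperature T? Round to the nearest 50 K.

6050 K

ln t = (247 + 161.1) / 99.47 = 4.1027.
t = e^4.1027 = 60.506.
T = 100·t = 6051 K → 6050 K to the nearest 50 K.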